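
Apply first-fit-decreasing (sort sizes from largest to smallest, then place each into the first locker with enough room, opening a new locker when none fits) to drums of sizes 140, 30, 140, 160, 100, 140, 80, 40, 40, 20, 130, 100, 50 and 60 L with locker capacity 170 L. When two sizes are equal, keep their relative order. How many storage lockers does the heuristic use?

8

Sorted descending: 160, 140, 140, 140, 130, 100, 100, 80, 60, 50, 40, 40, 30, 20.
  160 → locker 1 (new)  [load 160/170]
  140 → locker 2 (new)  [load 140/170]
  140 → locker 3 (new)  [load 140/170]
  140 → locker 4 (new)  [load 140/170]
  130 → locker 5 (new)  [load 130/170]
  100 → locker 6 (new)  [load 100/170]
  100 → locker 7 (new)  [load 100/170]
  80 → locker 8 (new)  [load 80/170]
  60 → locker 6  [load 160/170]
  50 → locker 7  [load 150/170]
  40 → locker 5  [load 170/170]
  40 → locker 8  [load 120/170]
  30 → locker 2  [load 170/170]
  20 → locker 3  [load 160/170]
8 storage lockers opened.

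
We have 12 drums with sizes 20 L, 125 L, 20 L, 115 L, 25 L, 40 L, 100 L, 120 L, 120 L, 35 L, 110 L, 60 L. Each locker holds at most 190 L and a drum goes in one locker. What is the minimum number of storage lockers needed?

Total = 125 + 120 + 120 + 115 + 110 + 100 + 60 + 40 + 35 + 25 + 20 + 20 = 890 L.
Lower bound: ⌈890/190⌉ = 5 storage lockers.
Also, 6 drums each exceed 95 L, and no two of those can share a locker, so at least 6 storage lockers are needed.
A packing using 6 storage lockers:
  locker 1: 125 + 60 = 185
  locker 2: 120 + 40 + 25 = 185
  locker 3: 120 + 35 + 20 = 175
  locker 4: 115 + 20 = 135
  locker 5: 110 = 110
  locker 6: 100 = 100
This matches the lower bound, so 6 is optimal.

6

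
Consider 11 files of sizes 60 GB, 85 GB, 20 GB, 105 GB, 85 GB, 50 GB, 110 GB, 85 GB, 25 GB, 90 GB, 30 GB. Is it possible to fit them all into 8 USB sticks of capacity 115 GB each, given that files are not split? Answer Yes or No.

Yes

A valid assignment using 7 USB sticks:
  USB stick 1: 110 = 110
  USB stick 2: 105 = 105
  USB stick 3: 90 + 25 = 115
  USB stick 4: 85 + 30 = 115
  USB stick 5: 85 + 20 = 105
  USB stick 6: 85 = 85
  USB stick 7: 60 + 50 = 110
That uses only 7 ≤ 8, so 8 USB sticks are enough.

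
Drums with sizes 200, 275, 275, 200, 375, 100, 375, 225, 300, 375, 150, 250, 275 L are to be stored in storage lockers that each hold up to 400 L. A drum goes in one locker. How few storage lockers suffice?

10

Total = 375 + 375 + 375 + 300 + 275 + 275 + 275 + 250 + 225 + 200 + 200 + 150 + 100 = 3375 L.
Lower bound: ⌈3375/400⌉ = 9 storage lockers.
A packing using 10 storage lockers:
  locker 1: 375 = 375
  locker 2: 375 = 375
  locker 3: 375 = 375
  locker 4: 300 + 100 = 400
  locker 5: 275 = 275
  locker 6: 275 = 275
  locker 7: 275 = 275
  locker 8: 250 + 150 = 400
  locker 9: 225 = 225
  locker 10: 200 + 200 = 400
No arrangement into 9 storage lockers stays within capacity, so 10 is optimal.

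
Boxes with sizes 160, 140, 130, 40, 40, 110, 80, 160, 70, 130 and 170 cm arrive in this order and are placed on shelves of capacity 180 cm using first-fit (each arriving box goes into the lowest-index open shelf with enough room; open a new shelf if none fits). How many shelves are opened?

8

  160 → shelf 1 (new)  [load 160/180]
  140 → shelf 2 (new)  [load 140/180]
  130 → shelf 3 (new)  [load 130/180]
  40 → shelf 2  [load 180/180]
  40 → shelf 3  [load 170/180]
  110 → shelf 4 (new)  [load 110/180]
  80 → shelf 5 (new)  [load 80/180]
  160 → shelf 6 (new)  [load 160/180]
  70 → shelf 4  [load 180/180]
  130 → shelf 7 (new)  [load 130/180]
  170 → shelf 8 (new)  [load 170/180]
8 shelves opened.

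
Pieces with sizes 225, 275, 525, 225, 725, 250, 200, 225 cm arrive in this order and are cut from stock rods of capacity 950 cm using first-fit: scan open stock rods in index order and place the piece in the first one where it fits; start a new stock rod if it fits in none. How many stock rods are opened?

3

  225 → stock rod 1 (new)  [load 225/950]
  275 → stock rod 1  [load 500/950]
  525 → stock rod 2 (new)  [load 525/950]
  225 → stock rod 1  [load 725/950]
  725 → stock rod 3 (new)  [load 725/950]
  250 → stock rod 2  [load 775/950]
  200 → stock rod 1  [load 925/950]
  225 → stock rod 3  [load 950/950]
3 stock rods opened.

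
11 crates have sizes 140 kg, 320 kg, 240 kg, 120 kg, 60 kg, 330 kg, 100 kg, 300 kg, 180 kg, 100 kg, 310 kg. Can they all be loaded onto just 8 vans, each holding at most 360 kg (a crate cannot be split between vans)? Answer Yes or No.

Yes

A valid assignment using 7 vans:
  van 1: 330 = 330
  van 2: 320 = 320
  van 3: 310 = 310
  van 4: 300 + 60 = 360
  van 5: 240 + 120 = 360
  van 6: 180 + 140 = 320
  van 7: 100 + 100 = 200
That uses only 7 ≤ 8, so 8 vans are enough.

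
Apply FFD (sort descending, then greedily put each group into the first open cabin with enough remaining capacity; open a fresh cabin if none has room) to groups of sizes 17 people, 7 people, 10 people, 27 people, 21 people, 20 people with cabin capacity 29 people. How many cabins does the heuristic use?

4

Sorted descending: 27, 21, 20, 17, 10, 7.
  27 → cabin 1 (new)  [load 27/29]
  21 → cabin 2 (new)  [load 21/29]
  20 → cabin 3 (new)  [load 20/29]
  17 → cabin 4 (new)  [load 17/29]
  10 → cabin 4  [load 27/29]
  7 → cabin 2  [load 28/29]
4 cabins opened.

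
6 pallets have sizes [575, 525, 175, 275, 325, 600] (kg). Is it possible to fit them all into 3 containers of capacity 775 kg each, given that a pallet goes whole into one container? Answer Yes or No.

No

Total = 2475 kg; ⌈2475/775⌉ = 4.
At least 4 containers are required, but only 3 are allowed.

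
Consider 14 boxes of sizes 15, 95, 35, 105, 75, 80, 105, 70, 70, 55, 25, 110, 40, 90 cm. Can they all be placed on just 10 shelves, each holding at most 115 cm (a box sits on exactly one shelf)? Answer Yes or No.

A valid assignment using 10 shelves:
  shelf 1: 110 = 110
  shelf 2: 105 = 105
  shelf 3: 105 = 105
  shelf 4: 95 + 15 = 110
  shelf 5: 90 + 25 = 115
  shelf 6: 80 + 35 = 115
  shelf 7: 75 + 40 = 115
  shelf 8: 70 = 70
  shelf 9: 70 = 70
  shelf 10: 55 = 55
Every load is within 115 cm, so 10 shelves suffice.

Yes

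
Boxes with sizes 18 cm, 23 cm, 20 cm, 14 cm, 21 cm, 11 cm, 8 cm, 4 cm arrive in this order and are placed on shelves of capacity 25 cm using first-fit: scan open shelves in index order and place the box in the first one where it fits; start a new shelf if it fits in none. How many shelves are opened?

  18 → shelf 1 (new)  [load 18/25]
  23 → shelf 2 (new)  [load 23/25]
  20 → shelf 3 (new)  [load 20/25]
  14 → shelf 4 (new)  [load 14/25]
  21 → shelf 5 (new)  [load 21/25]
  11 → shelf 4  [load 25/25]
  8 → shelf 6 (new)  [load 8/25]
  4 → shelf 1  [load 22/25]
6 shelves opened.

6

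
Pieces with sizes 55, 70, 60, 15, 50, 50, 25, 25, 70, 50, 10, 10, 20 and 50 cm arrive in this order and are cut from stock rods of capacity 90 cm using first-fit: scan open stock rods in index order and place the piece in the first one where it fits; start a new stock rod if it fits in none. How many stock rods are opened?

  55 → stock rod 1 (new)  [load 55/90]
  70 → stock rod 2 (new)  [load 70/90]
  60 → stock rod 3 (new)  [load 60/90]
  15 → stock rod 1  [load 70/90]
  50 → stock rod 4 (new)  [load 50/90]
  50 → stock rod 5 (new)  [load 50/90]
  25 → stock rod 3  [load 85/90]
  25 → stock rod 4  [load 75/90]
  70 → stock rod 6 (new)  [load 70/90]
  50 → stock rod 7 (new)  [load 50/90]
  10 → stock rod 1  [load 80/90]
  10 → stock rod 1  [load 90/90]
  20 → stock rod 2  [load 90/90]
  50 → stock rod 8 (new)  [load 50/90]
8 stock rods opened.

8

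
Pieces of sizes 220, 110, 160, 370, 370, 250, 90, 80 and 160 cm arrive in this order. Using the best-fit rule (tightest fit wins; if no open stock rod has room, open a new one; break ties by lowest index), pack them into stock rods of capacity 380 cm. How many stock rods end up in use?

6

  220 → stock rod 1 (new)  [load 220/380]
  110 → stock rod 1  [load 330/380]
  160 → stock rod 2 (new)  [load 160/380]
  370 → stock rod 3 (new)  [load 370/380]
  370 → stock rod 4 (new)  [load 370/380]
  250 → stock rod 5 (new)  [load 250/380]
  90 → stock rod 5  [load 340/380]
  80 → stock rod 2  [load 240/380]
  160 → stock rod 6 (new)  [load 160/380]
6 stock rods opened.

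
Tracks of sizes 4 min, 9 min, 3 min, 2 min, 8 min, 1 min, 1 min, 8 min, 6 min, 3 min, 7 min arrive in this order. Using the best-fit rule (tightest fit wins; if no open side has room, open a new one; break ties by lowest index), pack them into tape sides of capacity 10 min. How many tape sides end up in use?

6

  4 → side 1 (new)  [load 4/10]
  9 → side 2 (new)  [load 9/10]
  3 → side 1  [load 7/10]
  2 → side 1  [load 9/10]
  8 → side 3 (new)  [load 8/10]
  1 → side 1  [load 10/10]
  1 → side 2  [load 10/10]
  8 → side 4 (new)  [load 8/10]
  6 → side 5 (new)  [load 6/10]
  3 → side 5  [load 9/10]
  7 → side 6 (new)  [load 7/10]
6 tape sides opened.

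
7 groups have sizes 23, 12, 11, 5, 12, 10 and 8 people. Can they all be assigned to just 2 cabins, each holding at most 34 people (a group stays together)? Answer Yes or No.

Total = 81 people; ⌈81/34⌉ = 3.
At least 3 cabins are required, but only 2 are allowed.

No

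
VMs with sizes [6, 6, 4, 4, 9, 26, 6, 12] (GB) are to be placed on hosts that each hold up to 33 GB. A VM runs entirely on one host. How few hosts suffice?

3

Total = 26 + 12 + 9 + 6 + 6 + 6 + 4 + 4 = 73 GB.
Lower bound: ⌈73/33⌉ = 3 hosts.
A packing using 3 hosts:
  host 1: 26 + 6 = 32
  host 2: 12 + 9 + 6 + 6 = 33
  host 3: 4 + 4 = 8
This matches the lower bound, so 3 is optimal.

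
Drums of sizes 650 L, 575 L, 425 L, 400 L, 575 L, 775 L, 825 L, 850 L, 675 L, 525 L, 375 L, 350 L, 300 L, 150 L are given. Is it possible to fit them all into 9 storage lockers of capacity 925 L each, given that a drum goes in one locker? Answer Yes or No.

Yes

A valid assignment using 9 storage lockers:
  locker 1: 850 = 850
  locker 2: 825 = 825
  locker 3: 775 + 150 = 925
  locker 4: 675 = 675
  locker 5: 650 = 650
  locker 6: 575 + 350 = 925
  locker 7: 575 + 300 = 875
  locker 8: 525 + 400 = 925
  locker 9: 425 + 375 = 800
Every load is within 925 L, so 9 storage lockers suffice.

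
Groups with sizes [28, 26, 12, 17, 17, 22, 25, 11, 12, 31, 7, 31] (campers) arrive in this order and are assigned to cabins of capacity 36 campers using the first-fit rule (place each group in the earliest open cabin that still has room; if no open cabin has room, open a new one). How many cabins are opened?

8

  28 → cabin 1 (new)  [load 28/36]
  26 → cabin 2 (new)  [load 26/36]
  12 → cabin 3 (new)  [load 12/36]
  17 → cabin 3  [load 29/36]
  17 → cabin 4 (new)  [load 17/36]
  22 → cabin 5 (new)  [load 22/36]
  25 → cabin 6 (new)  [load 25/36]
  11 → cabin 4  [load 28/36]
  12 → cabin 5  [load 34/36]
  31 → cabin 7 (new)  [load 31/36]
  7 → cabin 1  [load 35/36]
  31 → cabin 8 (new)  [load 31/36]
8 cabins opened.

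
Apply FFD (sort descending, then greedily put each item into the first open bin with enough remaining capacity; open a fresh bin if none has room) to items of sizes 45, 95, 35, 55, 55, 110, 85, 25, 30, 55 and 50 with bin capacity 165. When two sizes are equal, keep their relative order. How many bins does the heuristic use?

Sorted descending: 110, 95, 85, 55, 55, 55, 50, 45, 35, 30, 25.
  110 → bin 1 (new)  [load 110/165]
  95 → bin 2 (new)  [load 95/165]
  85 → bin 3 (new)  [load 85/165]
  55 → bin 1  [load 165/165]
  55 → bin 2  [load 150/165]
  55 → bin 3  [load 140/165]
  50 → bin 4 (new)  [load 50/165]
  45 → bin 4  [load 95/165]
  35 → bin 4  [load 130/165]
  30 → bin 4  [load 160/165]
  25 → bin 3  [load 165/165]
4 bins opened.

4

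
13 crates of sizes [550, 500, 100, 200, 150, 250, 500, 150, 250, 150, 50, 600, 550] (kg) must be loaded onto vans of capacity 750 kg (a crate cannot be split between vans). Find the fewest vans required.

Total = 600 + 550 + 550 + 500 + 500 + 250 + 250 + 200 + 150 + 150 + 150 + 100 + 50 = 4000 kg.
Lower bound: ⌈4000/750⌉ = 6 vans.
A packing using 6 vans:
  van 1: 600 + 150 = 750
  van 2: 550 + 200 = 750
  van 3: 550 + 150 + 50 = 750
  van 4: 500 + 250 = 750
  van 5: 500 + 250 = 750
  van 6: 150 + 100 = 250
This matches the lower bound, so 6 is optimal.

6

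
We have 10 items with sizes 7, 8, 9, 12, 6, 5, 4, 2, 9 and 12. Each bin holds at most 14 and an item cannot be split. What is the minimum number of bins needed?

6

Total = 12 + 12 + 9 + 9 + 8 + 7 + 6 + 5 + 4 + 2 = 74.
Lower bound: ⌈74/14⌉ = 6 bins.
A packing using 6 bins:
  bin 1: 12 + 2 = 14
  bin 2: 12 = 12
  bin 3: 9 + 5 = 14
  bin 4: 9 + 4 = 13
  bin 5: 8 + 6 = 14
  bin 6: 7 = 7
This matches the lower bound, so 6 is optimal.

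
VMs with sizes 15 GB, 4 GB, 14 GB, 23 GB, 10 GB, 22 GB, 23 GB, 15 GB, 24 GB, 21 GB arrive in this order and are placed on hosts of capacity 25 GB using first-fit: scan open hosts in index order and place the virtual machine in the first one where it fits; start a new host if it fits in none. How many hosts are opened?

  15 → host 1 (new)  [load 15/25]
  4 → host 1  [load 19/25]
  14 → host 2 (new)  [load 14/25]
  23 → host 3 (new)  [load 23/25]
  10 → host 2  [load 24/25]
  22 → host 4 (new)  [load 22/25]
  23 → host 5 (new)  [load 23/25]
  15 → host 6 (new)  [load 15/25]
  24 → host 7 (new)  [load 24/25]
  21 → host 8 (new)  [load 21/25]
8 hosts opened.

8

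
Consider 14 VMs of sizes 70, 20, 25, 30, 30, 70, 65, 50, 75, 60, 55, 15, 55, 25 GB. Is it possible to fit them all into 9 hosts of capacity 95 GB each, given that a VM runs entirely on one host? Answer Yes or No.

Yes

A valid assignment using 8 hosts:
  host 1: 75 + 20 = 95
  host 2: 70 + 25 = 95
  host 3: 70 + 25 = 95
  host 4: 65 + 30 = 95
  host 5: 60 + 30 = 90
  host 6: 55 + 15 = 70
  host 7: 55 = 55
  host 8: 50 = 50
That uses only 8 ≤ 9, so 9 hosts are enough.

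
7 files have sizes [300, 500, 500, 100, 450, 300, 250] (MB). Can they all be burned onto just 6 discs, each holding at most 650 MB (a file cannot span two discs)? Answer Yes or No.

A valid assignment using 5 discs:
  disc 1: 500 + 100 = 600
  disc 2: 500 = 500
  disc 3: 450 = 450
  disc 4: 300 + 300 = 600
  disc 5: 250 = 250
That uses only 5 ≤ 6, so 6 discs are enough.

Yes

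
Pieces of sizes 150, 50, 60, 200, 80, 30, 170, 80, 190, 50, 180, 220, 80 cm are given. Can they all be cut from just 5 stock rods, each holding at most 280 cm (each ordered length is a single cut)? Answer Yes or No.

Total = 1540 cm; ⌈1540/280⌉ = 6.
At least 6 stock rods are required, but only 5 are allowed.

No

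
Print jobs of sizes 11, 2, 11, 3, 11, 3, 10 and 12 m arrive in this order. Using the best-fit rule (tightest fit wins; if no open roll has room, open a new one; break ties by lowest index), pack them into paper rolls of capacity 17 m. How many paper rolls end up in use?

  11 → roll 1 (new)  [load 11/17]
  2 → roll 1  [load 13/17]
  11 → roll 2 (new)  [load 11/17]
  3 → roll 1  [load 16/17]
  11 → roll 3 (new)  [load 11/17]
  3 → roll 2  [load 14/17]
  10 → roll 4 (new)  [load 10/17]
  12 → roll 5 (new)  [load 12/17]
5 paper rolls opened.

5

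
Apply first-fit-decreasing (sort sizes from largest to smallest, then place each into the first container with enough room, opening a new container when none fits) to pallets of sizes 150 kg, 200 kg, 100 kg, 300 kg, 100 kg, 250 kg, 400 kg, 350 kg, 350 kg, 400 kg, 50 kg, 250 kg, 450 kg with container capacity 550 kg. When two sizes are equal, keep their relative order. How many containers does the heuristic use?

Sorted descending: 450, 400, 400, 350, 350, 300, 250, 250, 200, 150, 100, 100, 50.
  450 → container 1 (new)  [load 450/550]
  400 → container 2 (new)  [load 400/550]
  400 → container 3 (new)  [load 400/550]
  350 → container 4 (new)  [load 350/550]
  350 → container 5 (new)  [load 350/550]
  300 → container 6 (new)  [load 300/550]
  250 → container 6  [load 550/550]
  250 → container 7 (new)  [load 250/550]
  200 → container 4  [load 550/550]
  150 → container 2  [load 550/550]
  100 → container 1  [load 550/550]
  100 → container 3  [load 500/550]
  50 → container 3  [load 550/550]
7 containers opened.

7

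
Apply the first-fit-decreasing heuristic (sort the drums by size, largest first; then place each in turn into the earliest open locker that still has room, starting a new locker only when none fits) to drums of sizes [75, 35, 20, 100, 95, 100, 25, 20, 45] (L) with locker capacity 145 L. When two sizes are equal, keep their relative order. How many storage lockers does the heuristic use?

Sorted descending: 100, 100, 95, 75, 45, 35, 25, 20, 20.
  100 → locker 1 (new)  [load 100/145]
  100 → locker 2 (new)  [load 100/145]
  95 → locker 3 (new)  [load 95/145]
  75 → locker 4 (new)  [load 75/145]
  45 → locker 1  [load 145/145]
  35 → locker 2  [load 135/145]
  25 → locker 3  [load 120/145]
  20 → locker 3  [load 140/145]
  20 → locker 4  [load 95/145]
4 storage lockers opened.

4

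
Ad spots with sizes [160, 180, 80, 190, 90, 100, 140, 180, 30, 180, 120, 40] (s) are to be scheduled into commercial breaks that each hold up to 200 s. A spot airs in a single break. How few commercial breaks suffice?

8

Total = 190 + 180 + 180 + 180 + 160 + 140 + 120 + 100 + 90 + 80 + 40 + 30 = 1490 s.
Lower bound: ⌈1490/200⌉ = 8 commercial breaks.
A packing using 8 commercial breaks:
  break 1: 190 = 190
  break 2: 180 = 180
  break 3: 180 = 180
  break 4: 180 = 180
  break 5: 160 + 40 = 200
  break 6: 140 + 30 = 170
  break 7: 120 + 80 = 200
  break 8: 100 + 90 = 190
This matches the lower bound, so 8 is optimal.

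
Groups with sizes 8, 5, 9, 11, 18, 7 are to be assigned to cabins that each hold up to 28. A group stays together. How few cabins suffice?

3

Total = 18 + 11 + 9 + 8 + 7 + 5 = 58.
Lower bound: ⌈58/28⌉ = 3 cabins.
A packing using 3 cabins:
  cabin 1: 18 + 9 = 27
  cabin 2: 11 + 8 + 7 = 26
  cabin 3: 5 = 5
This matches the lower bound, so 3 is optimal.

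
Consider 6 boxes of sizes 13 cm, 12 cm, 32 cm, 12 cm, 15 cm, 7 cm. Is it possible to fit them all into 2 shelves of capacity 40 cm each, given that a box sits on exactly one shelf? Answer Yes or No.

No

Total = 91 cm; ⌈91/40⌉ = 3.
At least 3 shelves are required, but only 2 are allowed.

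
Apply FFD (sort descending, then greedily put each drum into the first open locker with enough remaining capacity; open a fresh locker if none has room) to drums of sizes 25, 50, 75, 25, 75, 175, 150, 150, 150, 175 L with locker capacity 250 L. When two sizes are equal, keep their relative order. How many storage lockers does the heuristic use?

5

Sorted descending: 175, 175, 150, 150, 150, 75, 75, 50, 25, 25.
  175 → locker 1 (new)  [load 175/250]
  175 → locker 2 (new)  [load 175/250]
  150 → locker 3 (new)  [load 150/250]
  150 → locker 4 (new)  [load 150/250]
  150 → locker 5 (new)  [load 150/250]
  75 → locker 1  [load 250/250]
  75 → locker 2  [load 250/250]
  50 → locker 3  [load 200/250]
  25 → locker 3  [load 225/250]
  25 → locker 3  [load 250/250]
5 storage lockers opened.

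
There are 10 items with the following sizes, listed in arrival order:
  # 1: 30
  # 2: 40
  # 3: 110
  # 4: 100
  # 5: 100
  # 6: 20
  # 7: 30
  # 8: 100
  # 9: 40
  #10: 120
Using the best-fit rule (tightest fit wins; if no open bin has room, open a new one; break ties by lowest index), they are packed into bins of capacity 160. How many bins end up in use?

  30 → bin 1 (new)  [load 30/160]
  40 → bin 1  [load 70/160]
  110 → bin 2 (new)  [load 110/160]
  100 → bin 3 (new)  [load 100/160]
  100 → bin 4 (new)  [load 100/160]
  20 → bin 2  [load 130/160]
  30 → bin 2  [load 160/160]
  100 → bin 5 (new)  [load 100/160]
  40 → bin 3  [load 140/160]
  120 → bin 6 (new)  [load 120/160]
6 bins opened.

6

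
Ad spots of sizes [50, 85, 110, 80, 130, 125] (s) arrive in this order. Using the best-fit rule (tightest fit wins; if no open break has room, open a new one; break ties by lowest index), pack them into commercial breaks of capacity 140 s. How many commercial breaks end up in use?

5

  50 → break 1 (new)  [load 50/140]
  85 → break 1  [load 135/140]
  110 → break 2 (new)  [load 110/140]
  80 → break 3 (new)  [load 80/140]
  130 → break 4 (new)  [load 130/140]
  125 → break 5 (new)  [load 125/140]
5 commercial breaks opened.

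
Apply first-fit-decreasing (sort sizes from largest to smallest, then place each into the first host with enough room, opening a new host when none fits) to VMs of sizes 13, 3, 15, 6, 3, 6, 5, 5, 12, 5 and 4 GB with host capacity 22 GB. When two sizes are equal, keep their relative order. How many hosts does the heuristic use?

Sorted descending: 15, 13, 12, 6, 6, 5, 5, 5, 4, 3, 3.
  15 → host 1 (new)  [load 15/22]
  13 → host 2 (new)  [load 13/22]
  12 → host 3 (new)  [load 12/22]
  6 → host 1  [load 21/22]
  6 → host 2  [load 19/22]
  5 → host 3  [load 17/22]
  5 → host 3  [load 22/22]
  5 → host 4 (new)  [load 5/22]
  4 → host 4  [load 9/22]
  3 → host 2  [load 22/22]
  3 → host 4  [load 12/22]
4 hosts opened.

4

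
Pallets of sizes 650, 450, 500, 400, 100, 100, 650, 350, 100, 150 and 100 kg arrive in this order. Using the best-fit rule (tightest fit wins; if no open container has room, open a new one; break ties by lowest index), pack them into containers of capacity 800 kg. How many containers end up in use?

5

  650 → container 1 (new)  [load 650/800]
  450 → container 2 (new)  [load 450/800]
  500 → container 3 (new)  [load 500/800]
  400 → container 4 (new)  [load 400/800]
  100 → container 1  [load 750/800]
  100 → container 3  [load 600/800]
  650 → container 5 (new)  [load 650/800]
  350 → container 2  [load 800/800]
  100 → container 5  [load 750/800]
  150 → container 3  [load 750/800]
  100 → container 4  [load 500/800]
5 containers opened.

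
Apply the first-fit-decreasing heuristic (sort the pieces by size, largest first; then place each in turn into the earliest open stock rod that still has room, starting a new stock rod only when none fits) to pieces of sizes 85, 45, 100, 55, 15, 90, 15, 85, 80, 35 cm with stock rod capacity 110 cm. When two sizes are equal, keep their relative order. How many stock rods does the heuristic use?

Sorted descending: 100, 90, 85, 85, 80, 55, 45, 35, 15, 15.
  100 → stock rod 1 (new)  [load 100/110]
  90 → stock rod 2 (new)  [load 90/110]
  85 → stock rod 3 (new)  [load 85/110]
  85 → stock rod 4 (new)  [load 85/110]
  80 → stock rod 5 (new)  [load 80/110]
  55 → stock rod 6 (new)  [load 55/110]
  45 → stock rod 6  [load 100/110]
  35 → stock rod 7 (new)  [load 35/110]
  15 → stock rod 2  [load 105/110]
  15 → stock rod 3  [load 100/110]
7 stock rods opened.

7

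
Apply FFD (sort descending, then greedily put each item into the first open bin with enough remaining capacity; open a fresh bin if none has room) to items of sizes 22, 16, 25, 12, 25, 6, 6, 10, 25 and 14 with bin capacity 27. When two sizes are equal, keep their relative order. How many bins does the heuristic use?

Sorted descending: 25, 25, 25, 22, 16, 14, 12, 10, 6, 6.
  25 → bin 1 (new)  [load 25/27]
  25 → bin 2 (new)  [load 25/27]
  25 → bin 3 (new)  [load 25/27]
  22 → bin 4 (new)  [load 22/27]
  16 → bin 5 (new)  [load 16/27]
  14 → bin 6 (new)  [load 14/27]
  12 → bin 6  [load 26/27]
  10 → bin 5  [load 26/27]
  6 → bin 7 (new)  [load 6/27]
  6 → bin 7  [load 12/27]
7 bins opened.

7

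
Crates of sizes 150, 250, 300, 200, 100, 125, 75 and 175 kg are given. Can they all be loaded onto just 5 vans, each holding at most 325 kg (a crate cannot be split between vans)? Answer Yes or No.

Yes

A valid assignment using 5 vans:
  van 1: 300 = 300
  van 2: 250 + 75 = 325
  van 3: 200 + 125 = 325
  van 4: 175 + 150 = 325
  van 5: 100 = 100
Every load is within 325 kg, so 5 vans suffice.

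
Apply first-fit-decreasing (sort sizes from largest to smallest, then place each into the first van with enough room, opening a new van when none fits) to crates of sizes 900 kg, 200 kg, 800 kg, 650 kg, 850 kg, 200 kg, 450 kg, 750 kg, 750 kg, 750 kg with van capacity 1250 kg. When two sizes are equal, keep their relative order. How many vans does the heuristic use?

7

Sorted descending: 900, 850, 800, 750, 750, 750, 650, 450, 200, 200.
  900 → van 1 (new)  [load 900/1250]
  850 → van 2 (new)  [load 850/1250]
  800 → van 3 (new)  [load 800/1250]
  750 → van 4 (new)  [load 750/1250]
  750 → van 5 (new)  [load 750/1250]
  750 → van 6 (new)  [load 750/1250]
  650 → van 7 (new)  [load 650/1250]
  450 → van 3  [load 1250/1250]
  200 → van 1  [load 1100/1250]
  200 → van 2  [load 1050/1250]
7 vans opened.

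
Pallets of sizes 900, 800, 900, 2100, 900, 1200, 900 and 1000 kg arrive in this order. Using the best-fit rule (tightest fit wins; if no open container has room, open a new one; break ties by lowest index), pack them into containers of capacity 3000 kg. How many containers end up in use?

  900 → container 1 (new)  [load 900/3000]
  800 → container 1  [load 1700/3000]
  900 → container 1  [load 2600/3000]
  2100 → container 2 (new)  [load 2100/3000]
  900 → container 2  [load 3000/3000]
  1200 → container 3 (new)  [load 1200/3000]
  900 → container 3  [load 2100/3000]
  1000 → container 4 (new)  [load 1000/3000]
4 containers opened.

4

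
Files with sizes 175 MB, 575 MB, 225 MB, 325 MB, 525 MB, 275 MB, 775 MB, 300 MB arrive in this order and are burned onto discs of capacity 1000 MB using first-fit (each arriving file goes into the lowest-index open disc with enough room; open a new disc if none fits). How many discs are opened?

4

  175 → disc 1 (new)  [load 175/1000]
  575 → disc 1  [load 750/1000]
  225 → disc 1  [load 975/1000]
  325 → disc 2 (new)  [load 325/1000]
  525 → disc 2  [load 850/1000]
  275 → disc 3 (new)  [load 275/1000]
  775 → disc 4 (new)  [load 775/1000]
  300 → disc 3  [load 575/1000]
4 discs opened.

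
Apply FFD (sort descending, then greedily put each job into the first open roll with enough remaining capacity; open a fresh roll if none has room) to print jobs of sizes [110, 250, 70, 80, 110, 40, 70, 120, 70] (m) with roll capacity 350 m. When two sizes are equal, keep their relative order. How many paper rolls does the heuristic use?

Sorted descending: 250, 120, 110, 110, 80, 70, 70, 70, 40.
  250 → roll 1 (new)  [load 250/350]
  120 → roll 2 (new)  [load 120/350]
  110 → roll 2  [load 230/350]
  110 → roll 2  [load 340/350]
  80 → roll 1  [load 330/350]
  70 → roll 3 (new)  [load 70/350]
  70 → roll 3  [load 140/350]
  70 → roll 3  [load 210/350]
  40 → roll 3  [load 250/350]
3 paper rolls opened.

3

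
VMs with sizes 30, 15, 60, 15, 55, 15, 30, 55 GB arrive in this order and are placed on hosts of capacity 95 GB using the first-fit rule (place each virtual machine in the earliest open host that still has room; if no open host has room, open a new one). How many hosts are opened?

  30 → host 1 (new)  [load 30/95]
  15 → host 1  [load 45/95]
  60 → host 2 (new)  [load 60/95]
  15 → host 1  [load 60/95]
  55 → host 3 (new)  [load 55/95]
  15 → host 1  [load 75/95]
  30 → host 2  [load 90/95]
  55 → host 4 (new)  [load 55/95]
4 hosts opened.

4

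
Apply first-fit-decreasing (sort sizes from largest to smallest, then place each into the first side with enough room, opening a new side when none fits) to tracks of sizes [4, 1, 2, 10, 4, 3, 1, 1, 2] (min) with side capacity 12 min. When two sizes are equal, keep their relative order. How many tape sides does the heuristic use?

3

Sorted descending: 10, 4, 4, 3, 2, 2, 1, 1, 1.
  10 → side 1 (new)  [load 10/12]
  4 → side 2 (new)  [load 4/12]
  4 → side 2  [load 8/12]
  3 → side 2  [load 11/12]
  2 → side 1  [load 12/12]
  2 → side 3 (new)  [load 2/12]
  1 → side 2  [load 12/12]
  1 → side 3  [load 3/12]
  1 → side 3  [load 4/12]
3 tape sides opened.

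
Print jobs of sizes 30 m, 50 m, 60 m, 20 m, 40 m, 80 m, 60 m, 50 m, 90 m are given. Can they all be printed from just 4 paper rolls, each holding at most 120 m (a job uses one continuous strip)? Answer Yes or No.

A valid assignment using 4 paper rolls:
  roll 1: 90 + 30 = 120
  roll 2: 80 + 40 = 120
  roll 3: 60 + 60 = 120
  roll 4: 50 + 50 + 20 = 120
Every load is within 120 m, so 4 paper rolls suffice.

Yes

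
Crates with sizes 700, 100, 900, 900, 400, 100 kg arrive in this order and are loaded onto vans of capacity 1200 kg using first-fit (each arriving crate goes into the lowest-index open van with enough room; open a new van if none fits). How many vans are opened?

  700 → van 1 (new)  [load 700/1200]
  100 → van 1  [load 800/1200]
  900 → van 2 (new)  [load 900/1200]
  900 → van 3 (new)  [load 900/1200]
  400 → van 1  [load 1200/1200]
  100 → van 2  [load 1000/1200]
3 vans opened.

3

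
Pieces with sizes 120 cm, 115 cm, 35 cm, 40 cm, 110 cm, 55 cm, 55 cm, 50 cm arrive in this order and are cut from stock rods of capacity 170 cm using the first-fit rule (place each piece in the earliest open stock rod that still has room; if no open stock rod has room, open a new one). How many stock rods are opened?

4

  120 → stock rod 1 (new)  [load 120/170]
  115 → stock rod 2 (new)  [load 115/170]
  35 → stock rod 1  [load 155/170]
  40 → stock rod 2  [load 155/170]
  110 → stock rod 3 (new)  [load 110/170]
  55 → stock rod 3  [load 165/170]
  55 → stock rod 4 (new)  [load 55/170]
  50 → stock rod 4  [load 105/170]
4 stock rods opened.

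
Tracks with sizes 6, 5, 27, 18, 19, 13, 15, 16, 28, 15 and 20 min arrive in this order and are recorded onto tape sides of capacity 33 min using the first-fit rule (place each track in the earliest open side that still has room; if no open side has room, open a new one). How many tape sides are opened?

7

  6 → side 1 (new)  [load 6/33]
  5 → side 1  [load 11/33]
  27 → side 2 (new)  [load 27/33]
  18 → side 1  [load 29/33]
  19 → side 3 (new)  [load 19/33]
  13 → side 3  [load 32/33]
  15 → side 4 (new)  [load 15/33]
  16 → side 4  [load 31/33]
  28 → side 5 (new)  [load 28/33]
  15 → side 6 (new)  [load 15/33]
  20 → side 7 (new)  [load 20/33]
7 tape sides opened.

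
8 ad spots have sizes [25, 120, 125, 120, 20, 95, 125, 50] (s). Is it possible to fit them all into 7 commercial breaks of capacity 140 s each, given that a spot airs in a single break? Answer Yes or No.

A valid assignment using 6 commercial breaks:
  break 1: 125 = 125
  break 2: 125 = 125
  break 3: 120 + 20 = 140
  break 4: 120 = 120
  break 5: 95 + 25 = 120
  break 6: 50 = 50
That uses only 6 ≤ 7, so 7 commercial breaks are enough.

Yes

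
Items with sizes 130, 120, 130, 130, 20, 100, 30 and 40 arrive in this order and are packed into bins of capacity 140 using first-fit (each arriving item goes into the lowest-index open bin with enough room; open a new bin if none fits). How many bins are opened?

6

  130 → bin 1 (new)  [load 130/140]
  120 → bin 2 (new)  [load 120/140]
  130 → bin 3 (new)  [load 130/140]
  130 → bin 4 (new)  [load 130/140]
  20 → bin 2  [load 140/140]
  100 → bin 5 (new)  [load 100/140]
  30 → bin 5  [load 130/140]
  40 → bin 6 (new)  [load 40/140]
6 bins opened.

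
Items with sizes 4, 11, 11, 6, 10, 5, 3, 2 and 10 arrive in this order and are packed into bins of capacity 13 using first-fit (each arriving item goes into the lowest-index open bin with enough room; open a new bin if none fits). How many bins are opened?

6

  4 → bin 1 (new)  [load 4/13]
  11 → bin 2 (new)  [load 11/13]
  11 → bin 3 (new)  [load 11/13]
  6 → bin 1  [load 10/13]
  10 → bin 4 (new)  [load 10/13]
  5 → bin 5 (new)  [load 5/13]
  3 → bin 1  [load 13/13]
  2 → bin 2  [load 13/13]
  10 → bin 6 (new)  [load 10/13]
6 bins opened.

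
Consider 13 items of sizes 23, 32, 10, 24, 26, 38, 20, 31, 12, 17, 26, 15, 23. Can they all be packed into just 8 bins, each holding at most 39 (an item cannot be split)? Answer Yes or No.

No

Total = 297; ⌈297/39⌉ = 8.
9 items each exceed half the capacity and cannot share a bin, forcing at least 9 bins.
At least 9 bins are required, but only 8 are allowed.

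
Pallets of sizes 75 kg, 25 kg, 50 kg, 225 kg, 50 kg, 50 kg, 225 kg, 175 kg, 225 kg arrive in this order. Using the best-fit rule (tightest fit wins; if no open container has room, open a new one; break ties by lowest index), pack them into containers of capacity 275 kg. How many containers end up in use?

  75 → container 1 (new)  [load 75/275]
  25 → container 1  [load 100/275]
  50 → container 1  [load 150/275]
  225 → container 2 (new)  [load 225/275]
  50 → container 2  [load 275/275]
  50 → container 1  [load 200/275]
  225 → container 3 (new)  [load 225/275]
  175 → container 4 (new)  [load 175/275]
  225 → container 5 (new)  [load 225/275]
5 containers opened.

5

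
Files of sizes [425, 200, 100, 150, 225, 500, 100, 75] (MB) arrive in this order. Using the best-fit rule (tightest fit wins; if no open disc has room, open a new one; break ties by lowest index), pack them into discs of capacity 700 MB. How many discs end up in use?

3

  425 → disc 1 (new)  [load 425/700]
  200 → disc 1  [load 625/700]
  100 → disc 2 (new)  [load 100/700]
  150 → disc 2  [load 250/700]
  225 → disc 2  [load 475/700]
  500 → disc 3 (new)  [load 500/700]
  100 → disc 3  [load 600/700]
  75 → disc 1  [load 700/700]
3 discs opened.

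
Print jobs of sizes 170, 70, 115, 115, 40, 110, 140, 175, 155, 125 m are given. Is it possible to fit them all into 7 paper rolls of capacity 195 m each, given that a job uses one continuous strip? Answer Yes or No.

No

Total = 1215 m; ⌈1215/195⌉ = 7.
8 print jobs each exceed half the capacity and cannot share a roll, forcing at least 8 paper rolls.
At least 8 paper rolls are required, but only 7 are allowed.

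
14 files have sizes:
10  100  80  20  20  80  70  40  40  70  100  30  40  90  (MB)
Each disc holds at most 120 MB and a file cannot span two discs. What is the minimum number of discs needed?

7

Total = 100 + 100 + 90 + 80 + 80 + 70 + 70 + 40 + 40 + 40 + 30 + 20 + 20 + 10 = 790 MB.
Lower bound: ⌈790/120⌉ = 7 discs.
A packing using 7 discs:
  disc 1: 100 + 20 = 120
  disc 2: 100 + 20 = 120
  disc 3: 90 + 30 = 120
  disc 4: 80 + 40 = 120
  disc 5: 80 + 40 = 120
  disc 6: 70 + 40 + 10 = 120
  disc 7: 70 = 70
This matches the lower bound, so 7 is optimal.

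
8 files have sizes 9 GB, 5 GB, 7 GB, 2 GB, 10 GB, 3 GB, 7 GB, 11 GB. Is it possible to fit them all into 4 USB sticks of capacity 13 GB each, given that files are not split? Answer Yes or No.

No

Total = 54 GB; ⌈54/13⌉ = 5.
At least 5 USB sticks are required, but only 4 are allowed.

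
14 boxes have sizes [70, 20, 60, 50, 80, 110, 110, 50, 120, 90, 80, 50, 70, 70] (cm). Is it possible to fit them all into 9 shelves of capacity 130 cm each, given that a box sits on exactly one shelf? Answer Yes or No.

Yes

A valid assignment using 9 shelves:
  shelf 1: 120 = 120
  shelf 2: 110 + 20 = 130
  shelf 3: 110 = 110
  shelf 4: 90 = 90
  shelf 5: 80 + 50 = 130
  shelf 6: 80 + 50 = 130
  shelf 7: 70 + 60 = 130
  shelf 8: 70 + 50 = 120
  shelf 9: 70 = 70
Every load is within 130 cm, so 9 shelves suffice.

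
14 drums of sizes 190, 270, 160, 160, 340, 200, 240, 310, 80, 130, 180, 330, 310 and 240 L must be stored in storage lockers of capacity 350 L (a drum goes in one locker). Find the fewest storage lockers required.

10

Total = 340 + 330 + 310 + 310 + 270 + 240 + 240 + 200 + 190 + 180 + 160 + 160 + 130 + 80 = 3140 L.
Lower bound: ⌈3140/350⌉ = 9 storage lockers.
Also, 10 drums each exceed 175 L, and no two of those can share a locker, so at least 10 storage lockers are needed.
A packing using 10 storage lockers:
  locker 1: 340 = 340
  locker 2: 330 = 330
  locker 3: 310 = 310
  locker 4: 310 = 310
  locker 5: 270 + 80 = 350
  locker 6: 240 = 240
  locker 7: 240 = 240
  locker 8: 200 + 130 = 330
  locker 9: 190 + 160 = 350
  locker 10: 180 + 160 = 340
This matches the lower bound, so 10 is optimal.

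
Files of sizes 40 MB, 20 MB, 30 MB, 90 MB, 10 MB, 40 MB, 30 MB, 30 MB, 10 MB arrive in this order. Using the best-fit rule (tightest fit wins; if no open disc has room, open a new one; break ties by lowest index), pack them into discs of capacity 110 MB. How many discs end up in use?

3

  40 → disc 1 (new)  [load 40/110]
  20 → disc 1  [load 60/110]
  30 → disc 1  [load 90/110]
  90 → disc 2 (new)  [load 90/110]
  10 → disc 1  [load 100/110]
  40 → disc 3 (new)  [load 40/110]
  30 → disc 3  [load 70/110]
  30 → disc 3  [load 100/110]
  10 → disc 1  [load 110/110]
3 discs opened.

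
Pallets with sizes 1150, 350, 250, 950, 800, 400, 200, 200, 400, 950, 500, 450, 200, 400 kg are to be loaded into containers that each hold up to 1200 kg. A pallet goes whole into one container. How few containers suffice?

Total = 1150 + 950 + 950 + 800 + 500 + 450 + 400 + 400 + 400 + 350 + 250 + 200 + 200 + 200 = 7200 kg.
Lower bound: ⌈7200/1200⌉ = 6 containers.
A packing using 7 containers:
  container 1: 1150 = 1150
  container 2: 950 + 250 = 1200
  container 3: 950 + 200 = 1150
  container 4: 800 + 400 = 1200
  container 5: 500 + 450 + 200 = 1150
  container 6: 400 + 400 + 350 = 1150
  container 7: 200 = 200
No arrangement into 6 containers stays within capacity, so 7 is optimal.

7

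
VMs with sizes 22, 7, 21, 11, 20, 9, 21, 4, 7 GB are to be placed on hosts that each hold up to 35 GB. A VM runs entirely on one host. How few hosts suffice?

4

Total = 22 + 21 + 21 + 20 + 11 + 9 + 7 + 7 + 4 = 122 GB.
Lower bound: ⌈122/35⌉ = 4 hosts.
A packing using 4 hosts:
  host 1: 22 + 11 = 33
  host 2: 21 + 9 + 4 = 34
  host 3: 21 + 7 + 7 = 35
  host 4: 20 = 20
This matches the lower bound, so 4 is optimal.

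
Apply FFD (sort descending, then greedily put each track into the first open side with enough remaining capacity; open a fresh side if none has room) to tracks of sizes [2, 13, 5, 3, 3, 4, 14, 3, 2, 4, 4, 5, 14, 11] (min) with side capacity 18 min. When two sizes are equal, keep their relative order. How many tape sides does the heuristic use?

5

Sorted descending: 14, 14, 13, 11, 5, 5, 4, 4, 4, 3, 3, 3, 2, 2.
  14 → side 1 (new)  [load 14/18]
  14 → side 2 (new)  [load 14/18]
  13 → side 3 (new)  [load 13/18]
  11 → side 4 (new)  [load 11/18]
  5 → side 3  [load 18/18]
  5 → side 4  [load 16/18]
  4 → side 1  [load 18/18]
  4 → side 2  [load 18/18]
  4 → side 5 (new)  [load 4/18]
  3 → side 5  [load 7/18]
  3 → side 5  [load 10/18]
  3 → side 5  [load 13/18]
  2 → side 4  [load 18/18]
  2 → side 5  [load 15/18]
5 tape sides opened.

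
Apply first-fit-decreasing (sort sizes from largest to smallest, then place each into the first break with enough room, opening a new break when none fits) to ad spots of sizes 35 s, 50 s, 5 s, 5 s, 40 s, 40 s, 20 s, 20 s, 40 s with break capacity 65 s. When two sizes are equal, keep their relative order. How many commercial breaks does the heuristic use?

Sorted descending: 50, 40, 40, 40, 35, 20, 20, 5, 5.
  50 → break 1 (new)  [load 50/65]
  40 → break 2 (new)  [load 40/65]
  40 → break 3 (new)  [load 40/65]
  40 → break 4 (new)  [load 40/65]
  35 → break 5 (new)  [load 35/65]
  20 → break 2  [load 60/65]
  20 → break 3  [load 60/65]
  5 → break 1  [load 55/65]
  5 → break 1  [load 60/65]
5 commercial breaks opened.

5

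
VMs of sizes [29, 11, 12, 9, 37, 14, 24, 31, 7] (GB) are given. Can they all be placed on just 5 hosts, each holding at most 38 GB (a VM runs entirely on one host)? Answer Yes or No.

Yes

A valid assignment using 5 hosts:
  host 1: 37 = 37
  host 2: 31 + 7 = 38
  host 3: 29 + 9 = 38
  host 4: 24 + 14 = 38
  host 5: 12 + 11 = 23
Every load is within 38 GB, so 5 hosts suffice.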